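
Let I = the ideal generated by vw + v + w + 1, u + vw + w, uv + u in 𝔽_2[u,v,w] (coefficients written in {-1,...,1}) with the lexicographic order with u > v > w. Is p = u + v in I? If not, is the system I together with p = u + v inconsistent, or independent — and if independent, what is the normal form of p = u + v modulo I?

First compute the reduced Gröbner basis of I by Buchberger's algorithm.
f_1 = vw + v + w + 1, LT = vw.
f_2 = u + vw + w, LT = u.
f_3 = uv + u, LT = uv.

S(f_1,f_2): leading monomials are coprime, so the S-polynomial reduces to 0 (Buchberger's first criterion).
S(f_1,f_3): lcm = uvw. S = uv + u.
  leading term uv: subtract (v)·f_2 from uv + u → u + v²w + vw
  leading term u: subtract (1)·f_2 from u + v²w + vw → v²w + w
  leading term v²w: subtract (v)·f_1 from v²w + w → v² + vw + v + w
  leading term v²: no divisor's leading term divides it; move v² to the remainder.
  leading term vw: subtract (1)·f_1 from vw + v + w → 1
  leading term 1: no divisor's leading term divides it; move 1 to the remainder.
  remainder v² + 1 ≠ 0; add h_4 = v² + 1 to the basis.

S(f_2,f_3): lcm = uv. S = u + v²w + vw.
  leading term u: subtract (1)·f_2 from u + v²w + vw → v²w + w
  leading term v²w: subtract (v)·f_1 from v²w + w → v² + vw + v + w
  leading term v²: subtract (1)·h_4 from v² + vw + v + w → vw + v + w + 1
  leading term vw: subtract (1)·f_1 from vw + v + w + 1 → 0
  remainder 0.

S(f_1,h_4): lcm = v²w. S = v² + vw + v + w.
  leading term v²: subtract (1)·h_4 from v² + vw + v + w → vw + v + w + 1
  leading term vw: subtract (1)·f_1 from vw + v + w + 1 → 0
  remainder 0.

S(f_2,h_4): leading monomials are coprime, so the S-polynomial reduces to 0 (Buchberger's first criterion).
S(f_3,h_4): lcm = uv². S = uv + u.
  leading term uv: subtract (v)·f_2 from uv + u → u + v²w + vw
  leading term u: subtract (1)·f_2 from u + v²w + vw → v²w + w
  leading term v²w: subtract (v)·f_1 from v²w + w → v² + vw + v + w
  leading term v²: subtract (1)·h_4 from v² + vw + v + w → vw + v + w + 1
  leading term vw: subtract (1)·f_1 from vw + v + w + 1 → 0
  remainder 0.

Every S-polynomial of the final basis reduces to 0, so we have a Gröbner basis.
Inter-reduce: drop elements whose leading term is divisible by another's, tail-reduce, and make monic.
Reduced Gröbner basis: {u + v + 1, v² + 1, vw + v + w + 1}.
Label its elements g_1 = u + v + 1, g_2 = v² + 1, g_3 = vw + v + w + 1.

Reduce p = u + v modulo G:
  leading term u: subtract (1)·g_1 from u + v → 1
  leading term 1: no divisor's leading term divides it; move 1 to the remainder.
  normal form = 1.
The normal form is nonzero, so p ∉ I. Since p minus its normal form lies in I, I + (p) = I + (r) where r = 1; decide whether this ideal is the whole ring.
Here r = 1 is a nonzero constant, hence a unit: 1 ∈ I + (p), the Gröbner basis of I + (p) is {1}, and the enlarged system has no common solution — adjoining p is inconsistent.

Ideal membership is decidable via reduction modulo a Gröbner basis.

Adjoining u + v makes the ideal the whole ring: the system is inconsistent.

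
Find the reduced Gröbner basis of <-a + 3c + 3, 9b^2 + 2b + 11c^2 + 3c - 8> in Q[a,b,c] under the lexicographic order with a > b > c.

G = {a - 3c - 3, b^2 + 2/9b + 11/9c^2 + 1/3c - 8/9}

This is the nonlinear analogue of row-reducing a linear system.

f_1 = -a + 3c + 3, LT = a.
f_2 = 9b^2 + 2b + 11c^2 + 3c - 8, LT = b^2.

The S-polynomials (S(f_1,f_2)) all reduce to 0 modulo the current basis, so we have a Gröbner basis.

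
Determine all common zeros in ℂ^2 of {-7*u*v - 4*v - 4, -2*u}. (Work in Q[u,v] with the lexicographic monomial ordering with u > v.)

{(0, -1)}

Compute a lex Gröbner basis by Buchberger's algorithm.
f_1 = -7*u*v - 4*v - 4, LT = u*v.
f_2 = -2*u, LT = u.

S(f_1,f_2): lcm = u*v. S = 4/7*v + 4/7.
  leading term v: no divisor's leading term divides it; move 4/7*v to the remainder.
  leading term 1: no divisor's leading term divides it; move 4/7 to the remainder.
  remainder 4/7*v + 4/7 ≠ 0; add h_3 = 4/7*v + 4/7 to the basis.

The other S-polynomials (S(f_1,h_3), S(f_2,h_3)) all reduce to 0 modulo the current basis, so we have a Gröbner basis.
Inter-reduce: drop elements whose leading term is divisible by another's, tail-reduce, and make monic.
Reduced Gröbner basis: {u, v + 1}.

From the last basis element, v + 1 = 0, so v takes values in {-1}. Each choice, substituted upward through the basis, yields the corresponding point(s) of the solution set.
  v = -1: the earlier basis element becomes u = 0, giving u = 0 — point (0, -1).
Each listed point satisfies every original equation (direct substitution).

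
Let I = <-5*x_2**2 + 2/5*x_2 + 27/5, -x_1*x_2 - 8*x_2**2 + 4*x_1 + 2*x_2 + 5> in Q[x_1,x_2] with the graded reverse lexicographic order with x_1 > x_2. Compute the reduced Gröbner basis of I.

The reduced Gröbner basis is the canonical form of the ideal for this ordering.

f_1 = -5*x_2**2 + 2/5*x_2 + 27/5, LT = x_2**2.
f_2 = -x_1*x_2 - 8*x_2**2 + 4*x_1 + 2*x_2 + 5, LT = x_1*x_2.

S(f_1,f_2): lcm = x_1*x_2**2. S = -8*x_2**3 + 98/25*x_1*x_2 + 2*x_2**2 - 27/25*x_1 + 5*x_2.
  leading term x_2**3: subtract (8/5*x_2)·f_1 from -8*x_2**3 + 98/25*x_1*x_2 + 2*x_2**2 - 27/25*x_1 + 5*x_2 → 98/25*x_1*x_2 + 34/25*x_2**2 - 27/25*x_1 - 91/25*x_2
  leading term x_1*x_2: subtract (-98/25)·f_2 from 98/25*x_1*x_2 + 34/25*x_2**2 - 27/25*x_1 - 91/25*x_2 → -30*x_2**2 + 73/5*x_1 + 21/5*x_2 + 98/5
  leading term x_2**2: subtract (6)·f_1 from -30*x_2**2 + 73/5*x_1 + 21/5*x_2 + 98/5 → 73/5*x_1 + 9/5*x_2 - 64/5
  leading term x_1: no divisor's leading term divides it; move 73/5*x_1 to the remainder.
  leading term x_2: no divisor's leading term divides it; move 9/5*x_2 to the remainder.
  leading term 1: no divisor's leading term divides it; move -64/5 to the remainder.
  remainder 73/5*x_1 + 9/5*x_2 - 64/5 ≠ 0; add g_3 = 73/5*x_1 + 9/5*x_2 - 64/5 to the basis.

S(f_1,g_3): leading monomials are coprime, so the S-polynomial reduces to 0 (Buchberger's first criterion).
S(f_2,g_3): lcm = x_1*x_2. S = 575/73*x_2**2 - 4*x_1 - 82/73*x_2 - 5.
  leading term x_2**2: subtract (-115/73)·f_1 from 575/73*x_2**2 - 4*x_1 - 82/73*x_2 - 5 → -4*x_1 - 36/73*x_2 + 256/73
  leading term x_1: subtract (-20/73)·g_3 from -4*x_1 - 36/73*x_2 + 256/73 → 0
  remainder 0.

Every S-polynomial of the final basis reduces to 0, so we have a Gröbner basis.
Inter-reduce: drop elements whose leading term is divisible by another's, tail-reduce, and make monic.

G = {x_2**2 - 2/25*x_2 - 27/25, x_1 + 9/73*x_2 - 64/73}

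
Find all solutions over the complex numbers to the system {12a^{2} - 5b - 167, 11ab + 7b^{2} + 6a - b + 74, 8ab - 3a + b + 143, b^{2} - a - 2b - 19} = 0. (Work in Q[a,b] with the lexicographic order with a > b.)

Compute a lex Gröbner basis by Buchberger's algorithm.
f_1 = 12a^{2} - 5b - 167, LT = a^{2}.
f_2 = 11ab + 6a + 7b^{2} - b + 74, LT = ab.
f_3 = 8ab - 3a + b + 143, LT = ab.
f_4 = -a + b^{2} - 2b - 19, LT = a.

S(f_1,f_2): lcm = a^{2}b. S = -\tfrac{6}{11}a^{2} - \tfrac{7}{11}ab^{2} + \tfrac{1}{11}ab - \tfrac{74}{11}a - \tfrac{5}{12}b^{2} - \tfrac{167}{12}b.
  reduce S modulo (f_1, f_2, f_3, f_4):
  remainder \tfrac{49}{121}b^{3} - \tfrac{123295}{15972}b^{2} + \tfrac{65633}{15972}b + \tfrac{324285}{2662} ≠ 0; add h_5 = \tfrac{49}{121}b^{3} - \tfrac{123295}{15972}b^{2} + \tfrac{65633}{15972}b + \tfrac{324285}{2662} to the basis.

S(f_1,f_3): lcm = a^{2}b. S = \tfrac{3}{8}a^{2} - \tfrac{1}{8}ab - \tfrac{143}{8}a - \tfrac{5}{12}b^{2} - \tfrac{167}{12}b.
  reduce S modulo (f_1, f_2, f_3, f_4, h_5):
  remainder -\tfrac{2395}{132}b^{2} + \tfrac{23065}{1056}b + \tfrac{121225}{352} ≠ 0; add h_6 = -\tfrac{2395}{132}b^{2} + \tfrac{23065}{1056}b + \tfrac{121225}{352} to the basis.

S(f_1,f_4): lcm = a^{2}. S = ab^{2} - 2ab - 19a - \tfrac{5}{12}b - \tfrac{167}{12}.
  reduce S modulo (f_1, f_2, f_3, f_4, h_5, h_6):
  remainder \tfrac{180493}{321888}b - \tfrac{902465}{321888} ≠ 0; add h_7 = \tfrac{180493}{321888}b - \tfrac{902465}{321888} to the basis.

The other S-polynomials (S(f_2,f_3), S(f_2,f_4), S(f_3,f_4), S(f_1,h_5), S(f_2,h_5), S(f_3,h_5), S(f_4,h_5), S(f_1,h_6), S(f_2,h_6), S(f_3,h_6), S(f_4,h_6), S(h_5,h_6), S(f_1,h_7), S(f_2,h_7), S(f_3,h_7), S(f_4,h_7), S(h_5,h_7), S(h_6,h_7)) all reduce to 0 modulo the current basis, so we have a Gröbner basis.
Inter-reduce: drop elements whose leading term is divisible by another's, tail-reduce, and make monic.
Reduced Gröbner basis: {a + 4, b - 5}.

From the last basis element, b - 5 = 0, so b takes values in {5}. Each choice, substituted upward through the basis, yields the corresponding point(s) of the solution set.
  b = 5: the earlier basis element becomes a + 4 = 0, giving a = -4 — point (-4, 5).

{(-4, 5)}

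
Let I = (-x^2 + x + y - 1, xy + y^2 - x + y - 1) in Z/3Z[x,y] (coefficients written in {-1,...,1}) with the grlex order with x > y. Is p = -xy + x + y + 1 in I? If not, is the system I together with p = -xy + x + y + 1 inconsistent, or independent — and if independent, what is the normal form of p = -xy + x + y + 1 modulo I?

First compute the reduced Gröbner basis of I by Buchberger's algorithm.
f_1 = -x^2 + x + y - 1, LT = x^2.
f_2 = xy + y^2 - x + y - 1, LT = xy.

S(f_1,f_2): lcm = x^2y. S = -xy^2 + x^2 + xy - y^2 + x + y.
  leading term xy^2: subtract (-y)·f_2 from -xy^2 + x^2 + xy - y^2 + x + y → y^3 + x^2 + x
  leading term y^3: no divisor's leading term divides it; move y^3 to the remainder.
  leading term x^2: subtract (-1)·f_1 from x^2 + x → -x + y - 1
  leading term x: no divisor's leading term divides it; move -x to the remainder.
  leading term y: no divisor's leading term divides it; move y to the remainder.
  leading term 1: no divisor's leading term divides it; move -1 to the remainder.
  remainder y^3 - x + y - 1 ≠ 0; add h_3 = y^3 - x + y - 1 to the basis.

The other S-polynomials (S(f_1,h_3), S(f_2,h_3)) all reduce to 0 modulo the current basis, so we have a Gröbner basis.
Inter-reduce: drop elements whose leading term is divisible by another's, tail-reduce, and make monic.
Reduced Gröbner basis: {y^3 - x + y - 1, x^2 - x - y + 1, xy + y^2 - x + y - 1}.
Label its elements g_1 = y^3 - x + y - 1, g_2 = x^2 - x - y + 1, g_3 = xy + y^2 - x + y - 1.

Reduce p = -xy + x + y + 1 modulo G:
  leading term xy: subtract (-1)·g_3 from -xy + x + y + 1 → y^2 - y
  leading term y^2: no divisor's leading term divides it; move y^2 to the remainder.
  leading term y: no divisor's leading term divides it; move -y to the remainder.
  normal form = y^2 - y.
The normal form is nonzero, so p ∉ I. Since p minus its normal form lies in I, I + (p) = I + (r) where r = y^2 - y; decide whether this ideal is the whole ring.
Run Buchberger on G together with r (pairs among the g_i already reduce to 0 since G is a Gröbner basis):
g_1 = y^3 - x + y - 1, LT = y^3.
g_2 = x^2 - x - y + 1, LT = x^2.
g_3 = xy + y^2 - x + y - 1, LT = xy.
r = y^2 - y, LT = y^2.

S(g_1,r): lcm = y^3. S = y^2 - x + y - 1.
  leading term y^2: subtract (1)·r from y^2 - x + y - 1 → -x - y - 1
  leading term x: no divisor's leading term divides it; move -x to the remainder.
  leading term y: no divisor's leading term divides it; move -y to the remainder.
  leading term 1: no divisor's leading term divides it; move -1 to the remainder.
  remainder -x - y - 1 ≠ 0; add m_5 = -x - y - 1 to the basis.

S(g_3,r): lcm = xy^2. S = y^3 + y^2 - y.
  leading term y^3: subtract (1)·g_1 from y^3 + y^2 - y → y^2 + x + y + 1
  leading term y^2: subtract (1)·r from y^2 + x + y + 1 → x - y + 1
  leading term x: subtract (-1)·m_5 from x - y + 1 → y
  leading term y: no divisor's leading term divides it; move y to the remainder.
  remainder y ≠ 0; add m_6 = y to the basis.

The other S-polynomials (S(g_1,g_2), S(g_1,g_3), S(g_2,g_3), S(g_2,r), S(g_1,m_5), S(g_2,m_5), S(g_3,m_5), S(r,m_5), S(g_1,m_6), S(g_2,m_6), S(g_3,m_6), S(r,m_6), S(m_5,m_6)) all reduce to 0 modulo the current basis, so we have a Gröbner basis.
Inter-reduce: drop elements whose leading term is divisible by another's, tail-reduce, and make monic.
Reduced Gröbner basis: {x + 1, y}.
The reduced Gröbner basis of I + (p) is {x + 1, y} ≠ {1}, a proper ideal, so the enlarged system stays consistent: p is independent of I, with normal form y^2 - y.

Ideal membership is decidable via reduction modulo a Gröbner basis.

-xy + x + y + 1 is independent of I; its normal form modulo I is y^2 - y.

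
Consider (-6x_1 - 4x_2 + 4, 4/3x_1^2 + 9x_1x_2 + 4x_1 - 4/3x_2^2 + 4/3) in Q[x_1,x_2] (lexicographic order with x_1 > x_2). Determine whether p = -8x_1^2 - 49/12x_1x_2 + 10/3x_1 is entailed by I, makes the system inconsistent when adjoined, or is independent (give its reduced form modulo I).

-8x_1^2 - 49/12x_1x_2 + 10/3x_1 is independent of I; its normal form modulo I is 173/91x_2 - 173/91.

First compute the reduced Gröbner basis of I by Buchberger's algorithm.
f_1 = -6x_1 - 4x_2 + 4, LT = x_1.
f_2 = 4/3x_1^2 + 9x_1x_2 + 4x_1 - 4/3x_2^2 + 4/3, LT = x_1^2.

S(f_1,f_2): lcm = x_1^2. S = -73/12x_1x_2 - 11/3x_1 + x_2^2 - 1.
  leading term x_1x_2: subtract (73/72x_2)·f_1 from -73/12x_1x_2 - 11/3x_1 + x_2^2 - 1 → -11/3x_1 + 91/18x_2^2 - 73/18x_2 - 1
  leading term x_1: subtract (11/18)·f_1 from -11/3x_1 + 91/18x_2^2 - 73/18x_2 - 1 → 91/18x_2^2 - 29/18x_2 - 31/9
  leading term x_2^2: no divisor's leading term divides it; move 91/18x_2^2 to the remainder.
  leading term x_2: no divisor's leading term divides it; move -29/18x_2 to the remainder.
  leading term 1: no divisor's leading term divides it; move -31/9 to the remainder.
  remainder 91/18x_2^2 - 29/18x_2 - 31/9 ≠ 0; add h_3 = 91/18x_2^2 - 29/18x_2 - 31/9 to the basis.

The other S-polynomials (S(f_1,h_3), S(f_2,h_3)) all reduce to 0 modulo the current basis, so we have a Gröbner basis.
Inter-reduce: drop elements whose leading term is divisible by another's, tail-reduce, and make monic.
Reduced Gröbner basis: {x_1 + 2/3x_2 - 2/3, x_2^2 - 29/91x_2 - 62/91}.
Label its elements g_1 = x_1 + 2/3x_2 - 2/3, g_2 = x_2^2 - 29/91x_2 - 62/91.

Reduce p = -8x_1^2 - 49/12x_1x_2 + 10/3x_1 modulo G:
  leading term x_1^2: subtract (-8x_1)·g_1 from -8x_1^2 - 49/12x_1x_2 + 10/3x_1 → 5/4x_1x_2 - 2x_1
  leading term x_1x_2: subtract (5/4x_2)·g_1 from 5/4x_1x_2 - 2x_1 → -2x_1 - 5/6x_2^2 + 5/6x_2
  leading term x_1: subtract (-2)·g_1 from -2x_1 - 5/6x_2^2 + 5/6x_2 → -5/6x_2^2 + 13/6x_2 - 4/3
  leading term x_2^2: subtract (-5/6)·g_2 from -5/6x_2^2 + 13/6x_2 - 4/3 → 173/91x_2 - 173/91
  leading term x_2: no divisor's leading term divides it; move 173/91x_2 to the remainder.
  leading term 1: no divisor's leading term divides it; move -173/91 to the remainder.
  normal form = 173/91x_2 - 173/91.
The normal form is nonzero, so p ∉ I. Since p minus its normal form lies in I, I + (p) = I + (r) where r = 173/91x_2 - 173/91; decide whether this ideal is the whole ring.
Run Buchberger on G together with r (pairs among the g_i already reduce to 0 since G is a Gröbner basis):
g_1 = x_1 + 2/3x_2 - 2/3, LT = x_1.
g_2 = x_2^2 - 29/91x_2 - 62/91, LT = x_2^2.
r = 173/91x_2 - 173/91, LT = x_2.

The S-polynomials (S(g_1,g_2), S(g_1,r), S(g_2,r)) all reduce to 0 modulo the current basis, so we have a Gröbner basis.
Inter-reduce: drop elements whose leading term is divisible by another's, tail-reduce, and make monic.
Reduced Gröbner basis: {x_1, x_2 - 1}.
The reduced Gröbner basis of I + (p) is {x_1, x_2 - 1} ≠ {1}, a proper ideal, so the enlarged system stays consistent: p is independent of I, with normal form 173/91x_2 - 173/91.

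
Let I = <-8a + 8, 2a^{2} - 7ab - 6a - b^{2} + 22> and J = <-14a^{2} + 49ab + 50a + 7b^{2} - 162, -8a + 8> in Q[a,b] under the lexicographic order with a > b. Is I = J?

Equality of ideals is decidable: compute both reduced Gröbner bases (unique for the ordering) and check whether they agree.
Buchberger on the first generating set:
f_1 = -8a + 8, LT = a.
f_2 = 2a^{2} - 7ab - 6a - b^{2} + 22, LT = a^{2}.

S(f_1,f_2): lcm = a^{2}. S = \tfrac{7}{2}ab + 2a + \tfrac{1}{2}b^{2} - 11.
  leading term ab: subtract (-\tfrac{7}{16}b)·f_1 from \tfrac{7}{2}ab + 2a + \tfrac{1}{2}b^{2} - 11 → 2a + \tfrac{1}{2}b^{2} + \tfrac{7}{2}b - 11
  leading term a: subtract (-\tfrac{1}{4})·f_1 from 2a + \tfrac{1}{2}b^{2} + \tfrac{7}{2}b - 11 → \tfrac{1}{2}b^{2} + \tfrac{7}{2}b - 9
  leading term b^{2}: no divisor's leading term divides it; move \tfrac{1}{2}b^{2} to the remainder.
  leading term b: no divisor's leading term divides it; move \tfrac{7}{2}b to the remainder.
  leading term 1: no divisor's leading term divides it; move -9 to the remainder.
  remainder \tfrac{1}{2}b^{2} + \tfrac{7}{2}b - 9 ≠ 0; add g_3 = \tfrac{1}{2}b^{2} + \tfrac{7}{2}b - 9 to the basis.

The other S-polynomials (S(f_1,g_3), S(f_2,g_3)) all reduce to 0 modulo the current basis, so we have a Gröbner basis.
Inter-reduce: drop elements whose leading term is divisible by another's, tail-reduce, and make monic.
Reduced Gröbner basis: {a - 1, b^{2} + 7b - 18}.

Buchberger on the second generating set:
h_1 = -14a^{2} + 49ab + 50a + 7b^{2} - 162, LT = a^{2}.
h_2 = -8a + 8, LT = a.

S(h_1,h_2): lcm = a^{2}. S = -\tfrac{7}{2}ab - \tfrac{18}{7}a - \tfrac{1}{2}b^{2} + \tfrac{81}{7}.
  leading term ab: subtract (\tfrac{7}{16}b)·h_2 from -\tfrac{7}{2}ab - \tfrac{18}{7}a - \tfrac{1}{2}b^{2} + \tfrac{81}{7} → -\tfrac{18}{7}a - \tfrac{1}{2}b^{2} - \tfrac{7}{2}b + \tfrac{81}{7}
  leading term a: subtract (\tfrac{9}{28})·h_2 from -\tfrac{18}{7}a - \tfrac{1}{2}b^{2} - \tfrac{7}{2}b + \tfrac{81}{7} → -\tfrac{1}{2}b^{2} - \tfrac{7}{2}b + 9
  leading term b^{2}: no divisor's leading term divides it; move -\tfrac{1}{2}b^{2} to the remainder.
  leading term b: no divisor's leading term divides it; move -\tfrac{7}{2}b to the remainder.
  leading term 1: no divisor's leading term divides it; move 9 to the remainder.
  remainder -\tfrac{1}{2}b^{2} - \tfrac{7}{2}b + 9 ≠ 0; add k_3 = -\tfrac{1}{2}b^{2} - \tfrac{7}{2}b + 9 to the basis.

The other S-polynomials (S(h_1,k_3), S(h_2,k_3)) all reduce to 0 modulo the current basis, so we have a Gröbner basis.
Inter-reduce: drop elements whose leading term is divisible by another's, tail-reduce, and make monic.
Reduced Gröbner basis: {a - 1, b^{2} + 7b - 18}.

Same reduced basis, so the two generating sets span the same ideal.
The choice of monomial ordering does not affect the verdict — as long as both bases are computed under the same ordering, their equality decides ideal equality.

Yes, the ideals are equal.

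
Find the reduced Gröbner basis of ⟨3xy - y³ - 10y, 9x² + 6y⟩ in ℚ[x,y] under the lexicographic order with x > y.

G = {x² + ⅔y, xy - ⅓y³ - 10/3y, y⁵ + 20y³ + 6y² + 100y}

f_1 = 3xy - y³ - 10y, LT = xy.
f_2 = 9x² + 6y, LT = x².

S(f_1,f_2): lcm = x²y. S = -⅓xy³ - 10/3xy - ⅔y².
  leading term xy³: subtract (-1/9y²)·f_1 from -⅓xy³ - 10/3xy - ⅔y² → -10/3xy - 1/9y⁵ - 10/9y³ - ⅔y²
  leading term xy: subtract (-10/9)·f_1 from -10/3xy - 1/9y⁵ - 10/9y³ - ⅔y² → -1/9y⁵ - 20/9y³ - ⅔y² - 100/9y
  leading term y⁵: no divisor's leading term divides it; move -1/9y⁵ to the remainder.
  leading term y³: no divisor's leading term divides it; move -20/9y³ to the remainder.
  leading term y²: no divisor's leading term divides it; move -⅔y² to the remainder.
  leading term y: no divisor's leading term divides it; move -100/9y to the remainder.
  remainder -1/9y⁵ - 20/9y³ - ⅔y² - 100/9y ≠ 0; add g_3 = -1/9y⁵ - 20/9y³ - ⅔y² - 100/9y to the basis.

The other S-polynomials (S(f_1,g_3), S(f_2,g_3)) all reduce to 0 modulo the current basis, so we have a Gröbner basis.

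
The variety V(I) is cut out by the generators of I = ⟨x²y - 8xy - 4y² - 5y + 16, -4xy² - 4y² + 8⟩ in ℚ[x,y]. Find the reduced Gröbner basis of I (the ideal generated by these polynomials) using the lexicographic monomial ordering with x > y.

f_1 = x²y - 8xy - 4y² - 5y + 16, LT = x²y.
f_2 = -4xy² - 4y² + 8, LT = xy².

S(f_1,f_2): lcm = x²y². S = -9xy² + 2x - 4y³ - 5y² + 16y.
  leading term xy²: subtract (9/4)·f_2 from -9xy² + 2x - 4y³ - 5y² + 16y → 2x - 4y³ + 4y² + 16y - 18
  leading term x: no divisor's leading term divides it; move 2x to the remainder.
  leading term y³: no divisor's leading term divides it; move -4y³ to the remainder.
  leading term y²: no divisor's leading term divides it; move 4y² to the remainder.
  leading term y: no divisor's leading term divides it; move 16y to the remainder.
  leading term 1: no divisor's leading term divides it; move -18 to the remainder.
  remainder 2x - 4y³ + 4y² + 16y - 18 ≠ 0; add g_3 = 2x - 4y³ + 4y² + 16y - 18 to the basis.

S(f_2,g_3): lcm = xy². S = 2y⁵ - 2y⁴ - 8y³ + 10y² - 2.
  leading term y⁵: no divisor's leading term divides it; move 2y⁵ to the remainder.
  leading term y⁴: no divisor's leading term divides it; move -2y⁴ to the remainder.
  leading term y³: no divisor's leading term divides it; move -8y³ to the remainder.
  leading term y²: no divisor's leading term divides it; move 10y² to the remainder.
  leading term 1: no divisor's leading term divides it; move -2 to the remainder.
  remainder 2y⁵ - 2y⁴ - 8y³ + 10y² - 2 ≠ 0; add g_4 = 2y⁵ - 2y⁴ - 8y³ + 10y² - 2 to the basis.

The other S-polynomials (S(f_1,g_3), S(f_1,g_4), S(f_2,g_4), S(g_3,g_4)) all reduce to 0 modulo the current basis, so we have a Gröbner basis.
Inter-reduce: drop elements whose leading term is divisible by another's, tail-reduce, and make monic.

G = {x - 2y³ + 2y² + 8y - 9, y⁵ - y⁴ - 4y³ + 5y² - 1}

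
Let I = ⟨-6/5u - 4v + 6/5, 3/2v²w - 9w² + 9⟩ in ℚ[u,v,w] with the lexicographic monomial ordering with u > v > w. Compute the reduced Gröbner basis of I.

f_1 = -6/5u - 4v + 6/5, LT = u.
f_2 = 3/2v²w - 9w² + 9, LT = v²w.

The S-polynomials (S(f_1,f_2)) all reduce to 0 modulo the current basis, so we have a Gröbner basis.

G = {u + 10/3v - 1, v²w - 6w² + 6}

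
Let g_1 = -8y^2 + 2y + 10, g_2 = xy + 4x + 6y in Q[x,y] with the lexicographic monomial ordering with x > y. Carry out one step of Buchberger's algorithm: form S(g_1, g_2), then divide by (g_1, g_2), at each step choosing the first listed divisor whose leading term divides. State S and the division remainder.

lcm(LM(g_1), LM(g_2)) = xy^2.
S = (lcm/LT(g_1))·g_1 − (lcm/LT(g_2))·g_2 = -17/4xy - 5/4x - 6y^2.
Reduce S modulo (g_1, g_2) in that order:
  leading term xy: subtract (-17/4)·g_2 from -17/4xy - 5/4x - 6y^2 → 63/4x - 6y^2 + 51/2y
  leading term x: no divisor's leading term divides it; move 63/4x to the remainder.
  leading term y^2: subtract (3/4)·g_1 from -6y^2 + 51/2y → 24y - 15/2
  leading term y: no divisor's leading term divides it; move 24y to the remainder.
  leading term 1: no divisor's leading term divides it; move -15/2 to the remainder.
The remainder 63/4x + 24y - 15/2 is nonzero, so it would be added as the next basis element.

S(g_1, g_2) = -17/4xy - 5/4x - 6y^2; remainder on division = 63/4x + 24y - 15/2.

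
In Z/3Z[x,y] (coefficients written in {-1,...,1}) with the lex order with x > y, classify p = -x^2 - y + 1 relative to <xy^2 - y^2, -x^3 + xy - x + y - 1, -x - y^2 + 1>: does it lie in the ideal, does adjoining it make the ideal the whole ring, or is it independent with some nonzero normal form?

First compute the reduced Gröbner basis of I by Buchberger's algorithm.
f_1 = xy^2 - y^2, LT = xy^2.
f_2 = -x^3 + xy - x + y - 1, LT = x^3.
f_3 = -x - y^2 + 1, LT = x.

S(f_1,f_2): lcm = x^3y^2. S = -x^2y^2 + xy^3 - xy^2 + y^3 - y^2.
  leading term x^2y^2: subtract (-x)·f_1 from -x^2y^2 + xy^3 - xy^2 + y^3 - y^2 → xy^3 + xy^2 + y^3 - y^2
  leading term xy^3: subtract (y)·f_1 from xy^3 + xy^2 + y^3 - y^2 → xy^2 - y^3 - y^2
  leading term xy^2: subtract (1)·f_1 from xy^2 - y^3 - y^2 → -y^3
  leading term y^3: no divisor's leading term divides it; move -y^3 to the remainder.
  remainder -y^3 ≠ 0; add h_4 = -y^3 to the basis.

S(f_2,f_3): lcm = x^3. S = -x^2y^2 + x^2 - xy + x - y + 1.
  leading term x^2y^2: subtract (-x)·f_1 from -x^2y^2 + x^2 - xy + x - y + 1 → x^2 - xy^2 - xy + x - y + 1
  leading term x^2: subtract (-x)·f_3 from x^2 - xy^2 - xy + x - y + 1 → xy^2 - xy - x - y + 1
  leading term xy^2: subtract (1)·f_1 from xy^2 - xy - x - y + 1 → -xy - x + y^2 - y + 1
  leading term xy: subtract (y)·f_3 from -xy - x + y^2 - y + 1 → -x + y^3 + y^2 + y + 1
  leading term x: subtract (1)·f_3 from -x + y^3 + y^2 + y + 1 → y^3 - y^2 + y
  leading term y^3: subtract (-1)·h_4 from y^3 - y^2 + y → -y^2 + y
  leading term y^2: no divisor's leading term divides it; move -y^2 to the remainder.
  leading term y: no divisor's leading term divides it; move y to the remainder.
  remainder -y^2 + y ≠ 0; add h_5 = -y^2 + y to the basis.

S(h_4,h_5): lcm = y^3. S = y^2.
  leading term y^2: subtract (-1)·h_5 from y^2 → y
  leading term y: no divisor's leading term divides it; move y to the remainder.
  remainder y ≠ 0; add h_6 = y to the basis.

The other S-polynomials (S(f_1,f_3), S(f_1,h_4), S(f_2,h_4), S(f_3,h_4), S(f_1,h_5), S(f_2,h_5), S(f_3,h_5), S(f_1,h_6), S(f_2,h_6), S(f_3,h_6), S(h_4,h_6), S(h_5,h_6)) all reduce to 0 modulo the current basis, so we have a Gröbner basis.
Inter-reduce: drop elements whose leading term is divisible by another's, tail-reduce, and make monic.
Reduced Gröbner basis: {x - 1, y}.
Label its elements g_1 = x - 1, g_2 = y.

Reduce p = -x^2 - y + 1 modulo G:
  leading term x^2: subtract (-x)·g_1 from -x^2 - y + 1 → -x - y + 1
  leading term x: subtract (-1)·g_1 from -x - y + 1 → -y
  leading term y: subtract (-1)·g_2 from -y → 0
  normal form = 0.
Since the normal form is 0, p ∈ I.

Ideal membership is decidable via reduction modulo a Gröbner basis.

-x^2 - y + 1 lies in I (it reduces to 0).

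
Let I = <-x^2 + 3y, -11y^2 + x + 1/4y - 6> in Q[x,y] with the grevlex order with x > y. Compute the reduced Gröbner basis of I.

G = {x^2 - 3y, y^2 - 1/11x - 1/44y + 6/11}

f_1 = -x^2 + 3y, LT = x^2.
f_2 = -11y^2 + x + 1/4y - 6, LT = y^2.

The S-polynomials (S(f_1,f_2)) all reduce to 0 modulo the current basis, so we have a Gröbner basis.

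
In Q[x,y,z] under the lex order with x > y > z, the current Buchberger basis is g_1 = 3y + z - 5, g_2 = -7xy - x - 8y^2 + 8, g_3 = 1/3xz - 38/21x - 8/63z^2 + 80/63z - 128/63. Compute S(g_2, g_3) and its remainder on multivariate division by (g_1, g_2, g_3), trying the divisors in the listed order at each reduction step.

lcm(LM(g_2), LM(g_3)) = xyz.
S = (lcm/LT(g_2))·g_2 − (lcm/LT(g_3))·g_3 = 38/7xy + 1/7xz + 8/7y^2z + 8/21yz^2 - 80/21yz + 128/21y - 8/7z.
Reduce S modulo (g_1, g_2, g_3) in that order:
  leading term xy: subtract (38/21x)·g_1 from 38/7xy + 1/7xz + 8/7y^2z + 8/21yz^2 - 80/21yz + 128/21y - 8/7z → -5/3xz + 190/21x + 8/7y^2z + 8/21yz^2 - 80/21yz + 128/21y - 8/7z
  leading term xz: subtract (-5)·g_3 from -5/3xz + 190/21x + 8/7y^2z + 8/21yz^2 - 80/21yz + 128/21y - 8/7z → 8/7y^2z + 8/21yz^2 - 80/21yz + 128/21y - 40/63z^2 + 328/63z - 640/63
  leading term y^2z: subtract (8/21yz)·g_1 from 8/7y^2z + 8/21yz^2 - 80/21yz + 128/21y - 40/63z^2 + 328/63z - 640/63 → -40/21yz + 128/21y - 40/63z^2 + 328/63z - 640/63
  leading term yz: subtract (-40/63z)·g_1 from -40/21yz + 128/21y - 40/63z^2 + 328/63z - 640/63 → 128/21y + 128/63z - 640/63
  leading term y: subtract (128/63)·g_1 from 128/21y + 128/63z - 640/63 → 0
The remainder is 0, so this S-polynomial contributes no new basis element.

S(g_2, g_3) = 38/7xy + 1/7xz + 8/7y^2z + 8/21yz^2 - 80/21yz + 128/21y - 8/7z; remainder on division = 0.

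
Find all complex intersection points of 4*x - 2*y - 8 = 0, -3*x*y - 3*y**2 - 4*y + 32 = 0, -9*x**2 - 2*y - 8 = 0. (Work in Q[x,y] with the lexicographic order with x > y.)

Compute a lex Gröbner basis by Buchberger's algorithm.
f_1 = 4*x - 2*y - 8, LT = x.
f_2 = -3*x*y - 3*y**2 - 4*y + 32, LT = x*y.
f_3 = -9*x**2 - 2*y - 8, LT = x**2.

S(f_1,f_2): lcm = x*y. S = -3/2*y**2 - 10/3*y + 32/3.
  leading term y**2: no divisor's leading term divides it; move -3/2*y**2 to the remainder.
  leading term y: no divisor's leading term divides it; move -10/3*y to the remainder.
  leading term 1: no divisor's leading term divides it; move 32/3 to the remainder.
  remainder -3/2*y**2 - 10/3*y + 32/3 ≠ 0; add h_4 = -3/2*y**2 - 10/3*y + 32/3 to the basis.

S(f_1,f_3): lcm = x**2. S = -1/2*x*y - 2*x - 2/9*y - 8/9.
  leading term x*y: subtract (-1/8*y)·f_1 from -1/2*x*y - 2*x - 2/9*y - 8/9 → -2*x - 1/4*y**2 - 11/9*y - 8/9
  leading term x: subtract (-1/2)·f_1 from -2*x - 1/4*y**2 - 11/9*y - 8/9 → -1/4*y**2 - 20/9*y - 44/9
  leading term y**2: subtract (1/6)·h_4 from -1/4*y**2 - 20/9*y - 44/9 → -5/3*y - 20/3
  leading term y: no divisor's leading term divides it; move -5/3*y to the remainder.
  leading term 1: no divisor's leading term divides it; move -20/3 to the remainder.
  remainder -5/3*y - 20/3 ≠ 0; add h_5 = -5/3*y - 20/3 to the basis.

S(f_2,f_3): lcm = x**2*y. S = x*y**2 + 4/3*x*y - 32/3*x - 2/9*y**2 - 8/9*y.
  leading term x*y**2: subtract (1/4*y**2)·f_1 from x*y**2 + 4/3*x*y - 32/3*x - 2/9*y**2 - 8/9*y → 4/3*x*y - 32/3*x + 1/2*y**3 + 16/9*y**2 - 8/9*y
  leading term x*y: subtract (1/3*y)·f_1 from 4/3*x*y - 32/3*x + 1/2*y**3 + 16/9*y**2 - 8/9*y → -32/3*x + 1/2*y**3 + 22/9*y**2 + 16/9*y
  leading term x: subtract (-8/3)·f_1 from -32/3*x + 1/2*y**3 + 22/9*y**2 + 16/9*y → 1/2*y**3 + 22/9*y**2 - 32/9*y - 64/3
  leading term y**3: subtract (-1/3*y)·h_4 from 1/2*y**3 + 22/9*y**2 - 32/9*y - 64/3 → 4/3*y**2 - 64/3
  leading term y**2: subtract (-8/9)·h_4 from 4/3*y**2 - 64/3 → -80/27*y - 320/27
  leading term y: subtract (16/9)·h_5 from -80/27*y - 320/27 → 0
  remainder 0.

S(f_1,h_4): leading monomials are coprime, so the S-polynomial reduces to 0 (Buchberger's first criterion).
S(f_2,h_4): lcm = x*y**2. S = -20/9*x*y + 64/9*x + y**3 + 4/3*y**2 - 32/3*y.
  leading term x*y: subtract (-5/9*y)·f_1 from -20/9*x*y + 64/9*x + y**3 + 4/3*y**2 - 32/3*y → 64/9*x + y**3 + 2/9*y**2 - 136/9*y
  leading term x: subtract (16/9)·f_1 from 64/9*x + y**3 + 2/9*y**2 - 136/9*y → y**3 + 2/9*y**2 - 104/9*y + 128/9
  leading term y**3: subtract (-2/3*y)·h_4 from y**3 + 2/9*y**2 - 104/9*y + 128/9 → -2*y**2 - 40/9*y + 128/9
  leading term y**2: subtract (4/3)·h_4 from -2*y**2 - 40/9*y + 128/9 → 0
  remainder 0.

S(f_3,h_4): leading monomials are coprime, so the S-polynomial reduces to 0 (Buchberger's first criterion).
S(f_1,h_5): leading monomials are coprime, so the S-polynomial reduces to 0 (Buchberger's first criterion).
S(f_2,h_5): lcm = x*y. S = -4*x + y**2 + 4/3*y - 32/3.
  leading term x: subtract (-1)·f_1 from -4*x + y**2 + 4/3*y - 32/3 → y**2 - 2/3*y - 56/3
  leading term y**2: subtract (-2/3)·h_4 from y**2 - 2/3*y - 56/3 → -26/9*y - 104/9
  leading term y: subtract (26/15)·h_5 from -26/9*y - 104/9 → 0
  remainder 0.

S(f_3,h_5): leading monomials are coprime, so the S-polynomial reduces to 0 (Buchberger's first criterion).
S(h_4,h_5): lcm = y**2. S = -16/9*y - 64/9.
  leading term y: subtract (16/15)·h_5 from -16/9*y - 64/9 → 0
  remainder 0.

Every S-polynomial of the final basis reduces to 0, so we have a Gröbner basis.
Inter-reduce: drop elements whose leading term is divisible by another's, tail-reduce, and make monic.
Reduced Gröbner basis: {x, y + 4}.

A lex Gröbner basis eliminates variables successively. Here y + 4 depends only on y, with roots {-4}; lifting each root through the earlier basis elements recovers the full solutions.
  y = -4: the earlier basis element becomes x = 0, giving x = 0 — point (0, -4).
Check: every point annihilates each of the original generators.

{(0, -4)}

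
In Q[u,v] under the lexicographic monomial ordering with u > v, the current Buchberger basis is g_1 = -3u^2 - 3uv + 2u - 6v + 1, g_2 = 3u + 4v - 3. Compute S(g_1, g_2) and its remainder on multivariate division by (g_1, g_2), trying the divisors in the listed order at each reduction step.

lcm(LM(g_1), LM(g_2)) = u^2.
S = (lcm/LT(g_1))·g_1 − (lcm/LT(g_2))·g_2 = -1/3uv + 1/3u + 2v - 1/3.
Reduce S modulo (g_1, g_2) in that order:
  leading term uv: subtract (-1/9v)·g_2 from -1/3uv + 1/3u + 2v - 1/3 → 1/3u + 4/9v^2 + 5/3v - 1/3
  leading term u: subtract (1/9)·g_2 from 1/3u + 4/9v^2 + 5/3v - 1/3 → 4/9v^2 + 11/9v
  leading term v^2: no divisor's leading term divides it; move 4/9v^2 to the remainder.
  leading term v: no divisor's leading term divides it; move 11/9v to the remainder.
The remainder 4/9v^2 + 11/9v is nonzero, so it would be added as the next basis element.
This is the inner loop of Buchberger's algorithm — each nonzero remainder becomes a new basis element.

S(g_1, g_2) = -1/3uv + 1/3u + 2v - 1/3; remainder on division = 4/9v^2 + 11/9v.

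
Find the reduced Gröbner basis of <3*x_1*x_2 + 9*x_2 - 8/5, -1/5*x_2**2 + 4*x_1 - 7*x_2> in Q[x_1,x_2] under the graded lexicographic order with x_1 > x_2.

G = {x_1**2 + 3*x_1 - 2/75*x_2 - 14/15, x_1*x_2 + 3*x_2 - 8/15, x_2**2 - 20*x_1 + 35*x_2}

f_1 = 3*x_1*x_2 + 9*x_2 - 8/5, LT = x_1*x_2.
f_2 = -1/5*x_2**2 + 4*x_1 - 7*x_2, LT = x_2**2.

S(f_1,f_2): lcm = x_1*x_2**2. S = 20*x_1**2 - 35*x_1*x_2 + 3*x_2**2 - 8/15*x_2.
  leading term x_1**2: no divisor's leading term divides it; move 20*x_1**2 to the remainder.
  leading term x_1*x_2: subtract (-35/3)·f_1 from -35*x_1*x_2 + 3*x_2**2 - 8/15*x_2 → 3*x_2**2 + 1567/15*x_2 - 56/3
  leading term x_2**2: subtract (-15)·f_2 from 3*x_2**2 + 1567/15*x_2 - 56/3 → 60*x_1 - 8/15*x_2 - 56/3
  leading term x_1: no divisor's leading term divides it; move 60*x_1 to the remainder.
  leading term x_2: no divisor's leading term divides it; move -8/15*x_2 to the remainder.
  leading term 1: no divisor's leading term divides it; move -56/3 to the remainder.
  remainder 20*x_1**2 + 60*x_1 - 8/15*x_2 - 56/3 ≠ 0; add g_3 = 20*x_1**2 + 60*x_1 - 8/15*x_2 - 56/3 to the basis.

The other S-polynomials (S(f_1,g_3), S(f_2,g_3)) all reduce to 0 modulo the current basis, so we have a Gröbner basis.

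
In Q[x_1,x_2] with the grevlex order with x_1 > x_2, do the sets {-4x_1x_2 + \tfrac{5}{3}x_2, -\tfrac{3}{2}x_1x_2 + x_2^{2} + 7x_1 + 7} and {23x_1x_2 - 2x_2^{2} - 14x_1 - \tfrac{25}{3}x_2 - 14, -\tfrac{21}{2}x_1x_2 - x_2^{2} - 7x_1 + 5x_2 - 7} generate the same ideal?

Equality of ideals is decidable: compute both reduced Gröbner bases (unique for the ordering) and check whether they agree.
Buchberger on the first generating set:
f_1 = -4x_1x_2 + \tfrac{5}{3}x_2, LT = x_1x_2.
f_2 = -\tfrac{3}{2}x_1x_2 + x_2^{2} + 7x_1 + 7, LT = x_1x_2.

S(f_1,f_2): lcm = x_1x_2. S = \tfrac{2}{3}x_2^{2} + \tfrac{14}{3}x_1 - \tfrac{5}{12}x_2 + \tfrac{14}{3}.
  leading term x_2^{2}: no divisor's leading term divides it; move \tfrac{2}{3}x_2^{2} to the remainder.
  leading term x_1: no divisor's leading term divides it; move \tfrac{14}{3}x_1 to the remainder.
  leading term x_2: no divisor's leading term divides it; move -\tfrac{5}{12}x_2 to the remainder.
  leading term 1: no divisor's leading term divides it; move \tfrac{14}{3} to the remainder.
  remainder \tfrac{2}{3}x_2^{2} + \tfrac{14}{3}x_1 - \tfrac{5}{12}x_2 + \tfrac{14}{3} ≠ 0; add g_3 = \tfrac{2}{3}x_2^{2} + \tfrac{14}{3}x_1 - \tfrac{5}{12}x_2 + \tfrac{14}{3} to the basis.

S(f_1,g_3): lcm = x_1x_2^{2}. S = -7x_1^{2} + \tfrac{5}{8}x_1x_2 - \tfrac{5}{12}x_2^{2} - 7x_1.
  leading term x_1^{2}: no divisor's leading term divides it; move -7x_1^{2} to the remainder.
  leading term x_1x_2: subtract (-\tfrac{5}{32})·f_1 from \tfrac{5}{8}x_1x_2 - \tfrac{5}{12}x_2^{2} - 7x_1 → -\tfrac{5}{12}x_2^{2} - 7x_1 + \tfrac{25}{96}x_2
  leading term x_2^{2}: subtract (-\tfrac{5}{8})·g_3 from -\tfrac{5}{12}x_2^{2} - 7x_1 + \tfrac{25}{96}x_2 → -\tfrac{49}{12}x_1 + \tfrac{35}{12}
  leading term x_1: no divisor's leading term divides it; move -\tfrac{49}{12}x_1 to the remainder.
  leading term 1: no divisor's leading term divides it; move \tfrac{35}{12} to the remainder.
  remainder -7x_1^{2} - \tfrac{49}{12}x_1 + \tfrac{35}{12} ≠ 0; add g_4 = -7x_1^{2} - \tfrac{49}{12}x_1 + \tfrac{35}{12} to the basis.

The other S-polynomials (S(f_2,g_3), S(f_1,g_4), S(f_2,g_4), S(g_3,g_4)) all reduce to 0 modulo the current basis, so we have a Gröbner basis.
Inter-reduce: drop elements whose leading term is divisible by another's, tail-reduce, and make monic.
Reduced Gröbner basis: {x_1^{2} + \tfrac{7}{12}x_1 - \tfrac{5}{12}, x_1x_2 - \tfrac{5}{12}x_2, x_2^{2} + 7x_1 - \tfrac{5}{8}x_2 + 7}.

Buchberger on the second generating set:
h_1 = 23x_1x_2 - 2x_2^{2} - 14x_1 - \tfrac{25}{3}x_2 - 14, LT = x_1x_2.
h_2 = -\tfrac{21}{2}x_1x_2 - x_2^{2} - 7x_1 + 5x_2 - 7, LT = x_1x_2.

S(h_1,h_2): lcm = x_1x_2. S = -\tfrac{88}{483}x_2^{2} - \tfrac{88}{69}x_1 + \tfrac{55}{483}x_2 - \tfrac{88}{69}.
  leading term x_2^{2}: no divisor's leading term divides it; move -\tfrac{88}{483}x_2^{2} to the remainder.
  leading term x_1: no divisor's leading term divides it; move -\tfrac{88}{69}x_1 to the remainder.
  leading term x_2: no divisor's leading term divides it; move \tfrac{55}{483}x_2 to the remainder.
  leading term 1: no divisor's leading term divides it; move -\tfrac{88}{69} to the remainder.
  remainder -\tfrac{88}{483}x_2^{2} - \tfrac{88}{69}x_1 + \tfrac{55}{483}x_2 - \tfrac{88}{69} ≠ 0; add k_3 = -\tfrac{88}{483}x_2^{2} - \tfrac{88}{69}x_1 + \tfrac{55}{483}x_2 - \tfrac{88}{69} to the basis.

S(h_1,k_3): lcm = x_1x_2^{2}. S = -\tfrac{2}{23}x_2^{3} - 7x_1^{2} + \tfrac{3}{184}x_1x_2 - \tfrac{25}{69}x_2^{2} - 7x_1 - \tfrac{14}{23}x_2.
  leading term x_2^{3}: subtract (\tfrac{21}{44}x_2)·k_3 from -\tfrac{2}{23}x_2^{3} - 7x_1^{2} + \tfrac{3}{184}x_1x_2 - \tfrac{25}{69}x_2^{2} - 7x_1 - \tfrac{14}{23}x_2 → -7x_1^{2} + \tfrac{5}{8}x_1x_2 - \tfrac{5}{12}x_2^{2} - 7x_1
  leading term x_1^{2}: no divisor's leading term divides it; move -7x_1^{2} to the remainder.
  leading term x_1x_2: subtract (\tfrac{5}{184})·h_1 from \tfrac{5}{8}x_1x_2 - \tfrac{5}{12}x_2^{2} - 7x_1 → -\tfrac{25}{69}x_2^{2} - \tfrac{609}{92}x_1 + \tfrac{125}{552}x_2 + \tfrac{35}{92}
  leading term x_2^{2}: subtract (\tfrac{175}{88})·k_3 from -\tfrac{25}{69}x_2^{2} - \tfrac{609}{92}x_1 + \tfrac{125}{552}x_2 + \tfrac{35}{92} → -\tfrac{49}{12}x_1 + \tfrac{35}{12}
  leading term x_1: no divisor's leading term divides it; move -\tfrac{49}{12}x_1 to the remainder.
  leading term 1: no divisor's leading term divides it; move \tfrac{35}{12} to the remainder.
  remainder -7x_1^{2} - \tfrac{49}{12}x_1 + \tfrac{35}{12} ≠ 0; add k_4 = -7x_1^{2} - \tfrac{49}{12}x_1 + \tfrac{35}{12} to the basis.

The other S-polynomials (S(h_2,k_3), S(h_1,k_4), S(h_2,k_4), S(k_3,k_4)) all reduce to 0 modulo the current basis, so we have a Gröbner basis.
Inter-reduce: drop elements whose leading term is divisible by another's, tail-reduce, and make monic.
Reduced Gröbner basis: {x_1^{2} + \tfrac{7}{12}x_1 - \tfrac{5}{12}, x_1x_2 - \tfrac{5}{12}x_2, x_2^{2} + 7x_1 - \tfrac{5}{8}x_2 + 7}.

These coincide, so the ideals are equal.

Yes, the ideals are equal.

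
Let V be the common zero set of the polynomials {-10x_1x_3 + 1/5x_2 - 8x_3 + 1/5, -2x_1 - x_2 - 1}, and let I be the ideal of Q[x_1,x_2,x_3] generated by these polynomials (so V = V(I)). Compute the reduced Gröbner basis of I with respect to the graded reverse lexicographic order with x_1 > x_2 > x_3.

f_1 = -10x_1x_3 + 1/5x_2 - 8x_3 + 1/5, LT = x_1x_3.
f_2 = -2x_1 - x_2 - 1, LT = x_1.

S(f_1,f_2): lcm = x_1x_3. S = -1/2x_2x_3 - 1/50x_2 + 3/10x_3 - 1/50.
  leading term x_2x_3: no divisor's leading term divides it; move -1/2x_2x_3 to the remainder.
  leading term x_2: no divisor's leading term divides it; move -1/50x_2 to the remainder.
  leading term x_3: no divisor's leading term divides it; move 3/10x_3 to the remainder.
  leading term 1: no divisor's leading term divides it; move -1/50 to the remainder.
  remainder -1/2x_2x_3 - 1/50x_2 + 3/10x_3 - 1/50 ≠ 0; add g_3 = -1/2x_2x_3 - 1/50x_2 + 3/10x_3 - 1/50 to the basis.

The other S-polynomials (S(f_1,g_3), S(f_2,g_3)) all reduce to 0 modulo the current basis, so we have a Gröbner basis.
Inter-reduce: drop elements whose leading term is divisible by another's, tail-reduce, and make monic.

G = {x_2x_3 + 1/25x_2 - 3/5x_3 + 1/25, x_1 + 1/2x_2 + 1/2}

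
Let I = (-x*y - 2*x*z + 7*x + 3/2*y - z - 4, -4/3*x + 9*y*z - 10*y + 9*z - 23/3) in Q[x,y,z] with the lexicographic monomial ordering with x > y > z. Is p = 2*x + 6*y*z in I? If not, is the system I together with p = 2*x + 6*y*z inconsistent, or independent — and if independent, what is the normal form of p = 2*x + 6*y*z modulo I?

2*x + 6*y*z is independent of I; its normal form modulo I is 39/2*y*z - 15*y + 27/2*z - 23/2.

First compute the reduced Gröbner basis of I by Buchberger's algorithm.
f_1 = -x*y - 2*x*z + 7*x + 3/2*y - z - 4, LT = x*y.
f_2 = -4/3*x + 9*y*z - 10*y + 9*z - 23/3, LT = x.

S(f_1,f_2): lcm = x*y. S = 2*x*z - 7*x + 27/4*y**2*z - 15/2*y**2 + 27/4*y*z - 29/4*y + z + 4.
  reduce S modulo (f_1, f_2):
  remainder 27/4*y**2*z - 15/2*y**2 + 27/2*y*z**2 - 111/2*y*z + 181/4*y + 27/2*z**2 - 231/4*z + 177/4 ≠ 0; add h_3 = 27/4*y**2*z - 15/2*y**2 + 27/2*y*z**2 - 111/2*y*z + 181/4*y + 27/2*z**2 - 231/4*z + 177/4 to the basis.

The other S-polynomials (S(f_1,h_3), S(f_2,h_3)) all reduce to 0 modulo the current basis, so we have a Gröbner basis.
Inter-reduce: drop elements whose leading term is divisible by another's, tail-reduce, and make monic.
Reduced Gröbner basis: {x - 27/4*y*z + 15/2*y - 27/4*z + 23/4, y**2*z - 10/9*y**2 + 2*y*z**2 - 74/9*y*z + 181/27*y + 2*z**2 - 77/9*z + 59/9}.
Label its elements g_1 = x - 27/4*y*z + 15/2*y - 27/4*z + 23/4, g_2 = y**2*z - 10/9*y**2 + 2*y*z**2 - 74/9*y*z + 181/27*y + 2*z**2 - 77/9*z + 59/9.

Reduce p = 2*x + 6*y*z modulo G:
  leading term x: subtract (2)·g_1 from 2*x + 6*y*z → 39/2*y*z - 15*y + 27/2*z - 23/2
  leading term y*z: no divisor's leading term divides it; move 39/2*y*z to the remainder.
  leading term y: no divisor's leading term divides it; move -15*y to the remainder.
  leading term z: no divisor's leading term divides it; move 27/2*z to the remainder.
  leading term 1: no divisor's leading term divides it; move -23/2 to the remainder.
  normal form = 39/2*y*z - 15*y + 27/2*z - 23/2.
The normal form is nonzero, so p ∉ I. Since p minus its normal form lies in I, I + (p) = I + (r) where r = 39/2*y*z - 15*y + 27/2*z - 23/2; decide whether this ideal is the whole ring.
Run Buchberger on G together with r (pairs among the g_i already reduce to 0 since G is a Gröbner basis):
g_1 = x - 27/4*y*z + 15/2*y - 27/4*z + 23/4, LT = x.
g_2 = y**2*z - 10/9*y**2 + 2*y*z**2 - 74/9*y*z + 181/27*y + 2*z**2 - 77/9*z + 59/9, LT = y**2*z.
r = 39/2*y*z - 15*y + 27/2*z - 23/2, LT = y*z.

S(g_2,r): lcm = y**2*z. S = -40/117*y**2 + 2*y*z**2 - 1043/117*y*z + 2560/351*y + 2*z**2 - 77/9*z + 59/9.
  reduce S modulo (g_1, g_2, r):
  remainder -40/117*y**2 + 7390/4563*y + 8/13*z**2 - 3452/1521*z + 10064/4563 ≠ 0; add m_4 = -40/117*y**2 + 7390/4563*y + 8/13*z**2 - 3452/1521*z + 10064/4563 to the basis.

S(g_2,m_4): lcm = y**2*z. S = -10/9*y**2 + 2*y*z**2 - 1631/468*y*z + 181/27*y + 9/5*z**3 - 603/130*z**2 - 1231/585*z + 59/9.
  reduce S modulo (g_1, g_2, r, m_4):
  remainder -29/507*y + 9/5*z**3 - 1043/130*z**2 + 79081/10140*z - 10711/6084 ≠ 0; add m_5 = -29/507*y + 9/5*z**3 - 1043/130*z**2 + 79081/10140*z - 10711/6084 to the basis.

S(g_2,m_5): lcm = y**2*z. S = -10/9*y**2 + 4563/145*y*z**4 - 40677/290*y*z**3 + 80241/580*y*z**2 - 40717/1044*y*z + 181/27*y + 2*z**2 - 77/9*z + 59/9.
  reduce S modulo (g_1, g_2, r, m_4, m_5):
  remainder -3159/145*z**4 + 33021/290*z**3 - 98073/580*z**2 + 10839/116*z - 927/58 ≠ 0; add m_6 = -3159/145*z**4 + 33021/290*z**3 - 98073/580*z**2 + 10839/116*z - 927/58 to the basis.

The other S-polynomials (S(g_1,g_2), S(g_1,r), S(g_1,m_4), S(r,m_4), S(g_1,m_5), S(r,m_5), S(m_4,m_5), S(g_1,m_6), S(g_2,m_6), S(r,m_6), S(m_4,m_6), S(m_5,m_6)) all reduce to 0 modulo the current basis, so we have a Gröbner basis.
Inter-reduce: drop elements whose leading term is divisible by another's, tail-reduce, and make monic.
Reduced Gröbner basis: {x + 2106/29*z**3 - 9387/29*z**2 + 18129/58*z - 4017/58, y - 4563/145*z**3 + 40677/290*z**2 - 79081/580*z + 10711/348, z**4 - 1223/234*z**3 + 10897/1404*z**2 - 18065/4212*z + 515/702}.
The reduced Gröbner basis of I + (p) is {x + 2106/29*z**3 - 9387/29*z**2 + 18129/58*z - 4017/58, y - 4563/145*z**3 + 40677/290*z**2 - 79081/580*z + 10711/348, z**4 - 1223/234*z**3 + 10897/1404*z**2 - 18065/4212*z + 515/702} ≠ {1}, a proper ideal, so the enlarged system stays consistent: p is independent of I, with normal form 39/2*y*z - 15*y + 27/2*z - 23/2.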